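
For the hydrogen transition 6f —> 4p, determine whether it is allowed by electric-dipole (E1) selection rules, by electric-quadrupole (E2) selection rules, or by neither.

Δl = 1 − 3 = -2; l_i + l_f = 4.
E1 (Δl = ±1): not satisfied.
E2 (Δl = 0,±2, l_i+l_f ≥ 2): satisfied.

E2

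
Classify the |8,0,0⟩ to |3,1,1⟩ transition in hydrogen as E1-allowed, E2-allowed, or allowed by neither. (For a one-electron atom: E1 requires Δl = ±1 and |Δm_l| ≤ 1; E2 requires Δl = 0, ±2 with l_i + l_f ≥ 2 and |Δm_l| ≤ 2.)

Δl = 1 − 0 = +1; l_i + l_f = 1.
Δm_l = +1.
E1 (Δl = ±1, |Δm_l| ≤ 1): satisfied.
E2 (Δl = 0,±2, l_i+l_f ≥ 2, |Δm_l| ≤ 2): not satisfied.

E1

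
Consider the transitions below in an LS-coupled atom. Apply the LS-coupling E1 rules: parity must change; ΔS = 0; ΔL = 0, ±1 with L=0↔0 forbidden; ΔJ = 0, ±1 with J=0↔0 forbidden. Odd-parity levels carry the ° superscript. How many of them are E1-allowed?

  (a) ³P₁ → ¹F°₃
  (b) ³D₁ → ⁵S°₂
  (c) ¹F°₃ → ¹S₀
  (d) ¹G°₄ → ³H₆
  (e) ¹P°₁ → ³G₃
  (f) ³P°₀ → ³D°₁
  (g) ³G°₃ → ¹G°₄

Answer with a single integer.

0

(a) forbidden (ΔS, ΔL, ΔJ fail)
(b) forbidden (ΔS, ΔL fail)
(c) forbidden (ΔL, ΔJ fail)
(d) forbidden (ΔS, ΔJ fail)
(e) forbidden (ΔS, ΔL, ΔJ fail)
(f) forbidden (parity fails)
(g) forbidden (parity, ΔS fail)
Total allowed: 0 of 7.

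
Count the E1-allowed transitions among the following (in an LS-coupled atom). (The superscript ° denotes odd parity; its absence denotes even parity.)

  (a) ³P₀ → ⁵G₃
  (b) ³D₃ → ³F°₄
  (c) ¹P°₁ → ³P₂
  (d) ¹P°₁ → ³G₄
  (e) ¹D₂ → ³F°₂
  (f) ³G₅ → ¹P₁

1

(a) forbidden (parity, ΔS, ΔL, ΔJ fail)
(b) allowed
(c) forbidden (ΔS fails)
(d) forbidden (ΔS, ΔL, ΔJ fail)
(e) forbidden (ΔS fails)
(f) forbidden (parity, ΔS, ΔL, ΔJ fail)
Total allowed: 1 of 6.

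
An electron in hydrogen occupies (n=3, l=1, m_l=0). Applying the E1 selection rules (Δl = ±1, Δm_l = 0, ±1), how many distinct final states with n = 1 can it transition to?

E1 requires Δl = ±1, so l_f ∈ {0, 2}; with 0 ≤ l_f ≤ n_f−1 = 0, the allowed l_f values are {0}.
For l_f = 0: m_f ∈ {m_i−1, m_i, m_i+1} ∩ [−0, 0] = {0} → 1 state.
Total: 1.

1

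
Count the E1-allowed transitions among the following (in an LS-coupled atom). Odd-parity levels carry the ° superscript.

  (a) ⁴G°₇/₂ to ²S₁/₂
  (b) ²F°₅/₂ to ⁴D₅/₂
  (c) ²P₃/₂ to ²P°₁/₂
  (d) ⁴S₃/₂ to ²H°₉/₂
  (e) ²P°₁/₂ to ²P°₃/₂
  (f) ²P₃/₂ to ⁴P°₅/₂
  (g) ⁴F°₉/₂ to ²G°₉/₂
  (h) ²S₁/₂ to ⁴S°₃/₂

(a) forbidden (ΔS, ΔL, ΔJ fail)
(b) forbidden (ΔS fails)
(c) allowed
(d) forbidden (ΔS, ΔL, ΔJ fail)
(e) forbidden (parity fails)
(f) forbidden (ΔS fails)
(g) forbidden (parity, ΔS fail)
(h) forbidden (ΔS, ΔL fail)
Total allowed: 1 of 8.

1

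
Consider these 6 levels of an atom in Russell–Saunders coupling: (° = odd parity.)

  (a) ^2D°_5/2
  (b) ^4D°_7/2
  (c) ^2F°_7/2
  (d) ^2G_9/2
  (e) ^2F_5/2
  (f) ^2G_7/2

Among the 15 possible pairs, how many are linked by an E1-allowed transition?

4

(a)–(b): forbidden (parity, ΔS).
(a)–(c): forbidden (parity).
(a)–(d): forbidden (ΔL, ΔJ).
(a)–(e): allowed.
(a)–(f): forbidden (ΔL).
(b)–(c): forbidden (parity, ΔS).
(b)–(d): forbidden (ΔS, ΔL).
(b)–(e): forbidden (ΔS).
(b)–(f): forbidden (ΔS, ΔL).
(c)–(d): allowed.
(c)–(e): allowed.
(c)–(f): allowed.
(d)–(e): forbidden (parity, ΔJ).
(d)–(f): forbidden (parity).
(e)–(f): forbidden (parity).
Allowed pairs: 4 of 15.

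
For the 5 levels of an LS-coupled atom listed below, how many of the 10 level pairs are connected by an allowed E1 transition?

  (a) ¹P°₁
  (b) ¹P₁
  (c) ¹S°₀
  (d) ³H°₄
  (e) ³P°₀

(a)–(b): allowed.
(a)–(c): forbidden (parity).
(a)–(d): forbidden (parity, ΔS, ΔL, ΔJ).
(a)–(e): forbidden (parity, ΔS).
(b)–(c): allowed.
(b)–(d): forbidden (ΔS, ΔL, ΔJ).
(b)–(e): forbidden (ΔS).
(c)–(d): forbidden (parity, ΔS, ΔL, ΔJ).
(c)–(e): forbidden (parity, ΔS, ΔJ).
(d)–(e): forbidden (parity, ΔL, ΔJ).
Allowed pairs: 2 of 10.

2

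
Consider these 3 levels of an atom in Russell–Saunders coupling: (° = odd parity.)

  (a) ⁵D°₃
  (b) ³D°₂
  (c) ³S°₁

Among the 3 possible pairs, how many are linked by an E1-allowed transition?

0

(a)–(b): forbidden (parity, ΔS).
(a)–(c): forbidden (parity, ΔS, ΔL, ΔJ).
(b)–(c): forbidden (parity, ΔL).
Allowed pairs: 0 of 3.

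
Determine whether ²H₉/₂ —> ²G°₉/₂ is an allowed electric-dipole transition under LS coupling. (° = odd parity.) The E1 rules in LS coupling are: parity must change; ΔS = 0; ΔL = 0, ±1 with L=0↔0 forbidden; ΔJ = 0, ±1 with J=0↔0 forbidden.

Initial level: S=1/2, L=5, J=9/2, parity even. Final level: S=1/2, L=4, J=9/2, parity odd.
Parity must change: even → odd — passes.
ΔJ = 0, ±1 (not J=0↔0): J: 9/2 → 9/2, ΔJ = +0 — passes.
ΔS = 0: S: 1/2 → 1/2 — passes.
ΔL = 0, ±1 (not L=0↔0): L: 5 → 4, ΔL = -1 — passes.
All four E1 rules are satisfied.

allowed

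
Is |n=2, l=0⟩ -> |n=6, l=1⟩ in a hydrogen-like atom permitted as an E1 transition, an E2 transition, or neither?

E1

Δl = 1 − 0 = +1; l_i + l_f = 1.
E1 (Δl = ±1): satisfied.
E2 (Δl = 0,±2, l_i+l_f ≥ 2): not satisfied.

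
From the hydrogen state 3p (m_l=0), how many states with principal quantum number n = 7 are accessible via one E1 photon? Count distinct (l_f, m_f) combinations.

E1 requires Δl = ±1, so l_f ∈ {0, 2}; with 0 ≤ l_f ≤ n_f−1 = 6, the allowed l_f values are {0, 2}.
For l_f = 0: m_f ∈ {m_i−1, m_i, m_i+1} ∩ [−0, 0] = {0} → 1 state.
For l_f = 2: m_f ∈ {m_i−1, m_i, m_i+1} ∩ [−2, 2] = {-1, 0, 1} → 3 states.
Total: 4.

4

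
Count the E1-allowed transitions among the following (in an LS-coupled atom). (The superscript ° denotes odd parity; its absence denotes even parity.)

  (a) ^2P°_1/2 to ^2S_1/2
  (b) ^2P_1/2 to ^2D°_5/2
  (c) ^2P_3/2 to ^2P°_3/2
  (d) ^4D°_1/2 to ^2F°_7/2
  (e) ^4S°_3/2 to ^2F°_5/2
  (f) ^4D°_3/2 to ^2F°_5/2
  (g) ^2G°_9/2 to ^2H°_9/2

(a) allowed
(b) forbidden (ΔJ fails)
(c) allowed
(d) forbidden (parity, ΔS, ΔJ fail)
(e) forbidden (parity, ΔS, ΔL fail)
(f) forbidden (parity, ΔS fail)
(g) forbidden (parity fails)
Total allowed: 2 of 7.

2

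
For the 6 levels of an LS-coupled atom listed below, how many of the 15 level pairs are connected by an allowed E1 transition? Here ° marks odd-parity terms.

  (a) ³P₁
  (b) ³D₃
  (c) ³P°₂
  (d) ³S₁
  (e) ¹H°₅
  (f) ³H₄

3

(a)–(b): forbidden (parity, ΔJ).
(a)–(c): allowed.
(a)–(d): forbidden (parity).
(a)–(e): forbidden (ΔS, ΔL, ΔJ).
(a)–(f): forbidden (parity, ΔL, ΔJ).
(b)–(c): allowed.
(b)–(d): forbidden (parity, ΔL, ΔJ).
(b)–(e): forbidden (ΔS, ΔL, ΔJ).
(b)–(f): forbidden (parity, ΔL).
(c)–(d): allowed.
(c)–(e): forbidden (parity, ΔS, ΔL, ΔJ).
(c)–(f): forbidden (ΔL, ΔJ).
(d)–(e): forbidden (ΔS, ΔL, ΔJ).
(d)–(f): forbidden (parity, ΔL, ΔJ).
(e)–(f): forbidden (ΔS).
Allowed pairs: 3 of 15.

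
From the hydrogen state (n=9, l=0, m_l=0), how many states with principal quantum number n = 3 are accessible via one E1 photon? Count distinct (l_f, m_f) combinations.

E1 requires Δl = ±1, so l_f ∈ {-1, 1}; with 0 ≤ l_f ≤ n_f−1 = 2, the allowed l_f values are {1}.
For l_f = 1: m_f ∈ {m_i−1, m_i, m_i+1} ∩ [−1, 1] = {-1, 0, 1} → 3 states.
Total: 3.

3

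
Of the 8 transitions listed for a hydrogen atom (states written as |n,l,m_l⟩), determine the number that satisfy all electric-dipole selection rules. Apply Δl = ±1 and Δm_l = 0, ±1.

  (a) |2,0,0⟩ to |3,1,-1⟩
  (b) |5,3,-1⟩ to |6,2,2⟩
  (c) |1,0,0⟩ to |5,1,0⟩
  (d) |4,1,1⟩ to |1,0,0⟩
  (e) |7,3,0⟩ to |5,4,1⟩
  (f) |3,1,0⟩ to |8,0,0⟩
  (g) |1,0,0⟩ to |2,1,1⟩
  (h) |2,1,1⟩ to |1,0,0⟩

(a) allowed
(b) forbidden — Δm_l = +3 (E1 requires Δm_l = 0, ±1)
(c) allowed
(d) allowed
(e) allowed
(f) allowed
(g) allowed
(h) allowed
Total allowed: 7 of 8.

7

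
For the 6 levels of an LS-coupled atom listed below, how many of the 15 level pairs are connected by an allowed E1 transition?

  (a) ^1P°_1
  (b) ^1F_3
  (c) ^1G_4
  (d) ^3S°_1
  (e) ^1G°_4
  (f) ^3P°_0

(a)–(b): forbidden (ΔL, ΔJ).
(a)–(c): forbidden (ΔL, ΔJ).
(a)–(d): forbidden (parity, ΔS).
(a)–(e): forbidden (parity, ΔL, ΔJ).
(a)–(f): forbidden (parity, ΔS).
(b)–(c): forbidden (parity).
(b)–(d): forbidden (ΔS, ΔL, ΔJ).
(b)–(e): allowed.
(b)–(f): forbidden (ΔS, ΔL, ΔJ).
(c)–(d): forbidden (ΔS, ΔL, ΔJ).
(c)–(e): allowed.
(c)–(f): forbidden (ΔS, ΔL, ΔJ).
(d)–(e): forbidden (parity, ΔS, ΔL, ΔJ).
(d)–(f): forbidden (parity).
(e)–(f): forbidden (parity, ΔS, ΔL, ΔJ).
Allowed pairs: 2 of 15.

2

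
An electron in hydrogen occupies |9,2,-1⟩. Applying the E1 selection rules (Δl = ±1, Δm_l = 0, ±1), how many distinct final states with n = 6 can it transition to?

5

E1 requires Δl = ±1, so l_f ∈ {1, 3}; with 0 ≤ l_f ≤ n_f−1 = 5, the allowed l_f values are {1, 3}.
For l_f = 1: m_f ∈ {m_i−1, m_i, m_i+1} ∩ [−1, 1] = {-1, 0} → 2 states.
For l_f = 3: m_f ∈ {m_i−1, m_i, m_i+1} ∩ [−3, 3] = {-2, -1, 0} → 3 states.
Total: 5.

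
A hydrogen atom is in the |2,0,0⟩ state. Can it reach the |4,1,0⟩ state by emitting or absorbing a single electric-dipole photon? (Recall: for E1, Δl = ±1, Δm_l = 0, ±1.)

allowed

Δl = 1 − 0 = +1; the E1 rule Δl = ±1 is ✓.
Δm_l = 0 − (0) = +0. E1 requires Δm_l = 0, ±1: ✓.
All E1 selection rules are satisfied.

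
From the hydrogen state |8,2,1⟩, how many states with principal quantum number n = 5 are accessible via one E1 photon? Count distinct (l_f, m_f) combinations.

5

E1 requires Δl = ±1, so l_f ∈ {1, 3}; with 0 ≤ l_f ≤ n_f−1 = 4, the allowed l_f values are {1, 3}.
For l_f = 1: m_f ∈ {m_i−1, m_i, m_i+1} ∩ [−1, 1] = {0, 1} → 2 states.
For l_f = 3: m_f ∈ {m_i−1, m_i, m_i+1} ∩ [−3, 3] = {0, 1, 2} → 3 states.
Total: 5.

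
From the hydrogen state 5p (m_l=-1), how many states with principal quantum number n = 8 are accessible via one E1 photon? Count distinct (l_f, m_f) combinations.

4

E1 requires Δl = ±1, so l_f ∈ {0, 2}; with 0 ≤ l_f ≤ n_f−1 = 7, the allowed l_f values are {0, 2}.
For l_f = 0: m_f ∈ {m_i−1, m_i, m_i+1} ∩ [−0, 0] = {0} → 1 state.
For l_f = 2: m_f ∈ {m_i−1, m_i, m_i+1} ∩ [−2, 2] = {-2, -1, 0} → 3 states.
Total: 4.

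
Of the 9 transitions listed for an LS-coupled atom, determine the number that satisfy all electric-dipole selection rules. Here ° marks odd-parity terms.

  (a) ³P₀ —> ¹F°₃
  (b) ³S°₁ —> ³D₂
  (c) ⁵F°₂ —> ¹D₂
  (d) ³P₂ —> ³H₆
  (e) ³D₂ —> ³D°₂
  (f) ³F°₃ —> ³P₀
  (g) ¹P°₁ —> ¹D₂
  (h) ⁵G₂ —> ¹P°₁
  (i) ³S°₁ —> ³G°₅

(a) forbidden (ΔS, ΔL, ΔJ fail)
(b) forbidden (ΔL fails)
(c) forbidden (ΔS fails)
(d) forbidden (parity, ΔL, ΔJ fail)
(e) allowed
(f) forbidden (ΔL, ΔJ fail)
(g) allowed
(h) forbidden (ΔS, ΔL fail)
(i) forbidden (parity, ΔL, ΔJ fail)
Total allowed: 2 of 9.

2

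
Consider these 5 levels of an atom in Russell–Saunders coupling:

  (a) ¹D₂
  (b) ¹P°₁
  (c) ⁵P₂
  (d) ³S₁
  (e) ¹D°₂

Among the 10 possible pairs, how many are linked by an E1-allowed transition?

2

(a)–(b): allowed.
(a)–(c): forbidden (parity, ΔS).
(a)–(d): forbidden (parity, ΔS, ΔL).
(a)–(e): allowed.
(b)–(c): forbidden (ΔS).
(b)–(d): forbidden (ΔS).
(b)–(e): forbidden (parity).
(c)–(d): forbidden (parity, ΔS).
(c)–(e): forbidden (ΔS).
(d)–(e): forbidden (ΔS, ΔL).
Allowed pairs: 2 of 10.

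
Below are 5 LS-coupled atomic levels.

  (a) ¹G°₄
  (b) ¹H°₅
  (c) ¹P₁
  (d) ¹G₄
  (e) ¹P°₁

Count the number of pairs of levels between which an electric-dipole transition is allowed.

3

(a)–(b): forbidden (parity).
(a)–(c): forbidden (ΔL, ΔJ).
(a)–(d): allowed.
(a)–(e): forbidden (parity, ΔL, ΔJ).
(b)–(c): forbidden (ΔL, ΔJ).
(b)–(d): allowed.
(b)–(e): forbidden (parity, ΔL, ΔJ).
(c)–(d): forbidden (parity, ΔL, ΔJ).
(c)–(e): allowed.
(d)–(e): forbidden (ΔL, ΔJ).
Allowed pairs: 3 of 10.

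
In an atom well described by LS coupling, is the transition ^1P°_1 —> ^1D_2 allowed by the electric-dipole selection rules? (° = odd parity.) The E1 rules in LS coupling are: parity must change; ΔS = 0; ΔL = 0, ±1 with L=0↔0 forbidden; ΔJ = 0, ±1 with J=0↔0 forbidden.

allowed

Initial level: S=0, L=1, J=1, parity odd. Final level: S=0, L=2, J=2, parity even.
Parity must change: odd → even — satisfied.
ΔS = 0: S: 0 → 0 — satisfied.
ΔL = 0, ±1 (not L=0↔0): L: 1 → 2, ΔL = +1 — satisfied.
ΔJ = 0, ±1 (not J=0↔0): J: 1 → 2, ΔJ = +1 — satisfied.
All four E1 rules are satisfied.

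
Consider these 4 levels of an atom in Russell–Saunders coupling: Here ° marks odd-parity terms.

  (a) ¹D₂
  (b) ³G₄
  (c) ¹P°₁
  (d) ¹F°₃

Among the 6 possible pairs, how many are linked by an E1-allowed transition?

(a)–(b): forbidden (parity, ΔS, ΔL, ΔJ).
(a)–(c): allowed.
(a)–(d): allowed.
(b)–(c): forbidden (ΔS, ΔL, ΔJ).
(b)–(d): forbidden (ΔS).
(c)–(d): forbidden (parity, ΔL, ΔJ).
Allowed pairs: 2 of 6.

2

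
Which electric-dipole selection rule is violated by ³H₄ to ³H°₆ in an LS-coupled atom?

the ΔJ = 0, ±1 rule

Reading off the term symbols: S 1→1, L 5→5, J 4→6, parity even→odd.
ΔS = 0: S: 1 → 1 — ✓.
ΔL = 0, ±1 (not L=0↔0): L: 5 → 5, ΔL = +0 — ✓.
Parity must change: even → odd — ✓.
ΔJ = 0, ±1 (not J=0↔0): J: 4 → 6, ΔJ = +2 — ✗.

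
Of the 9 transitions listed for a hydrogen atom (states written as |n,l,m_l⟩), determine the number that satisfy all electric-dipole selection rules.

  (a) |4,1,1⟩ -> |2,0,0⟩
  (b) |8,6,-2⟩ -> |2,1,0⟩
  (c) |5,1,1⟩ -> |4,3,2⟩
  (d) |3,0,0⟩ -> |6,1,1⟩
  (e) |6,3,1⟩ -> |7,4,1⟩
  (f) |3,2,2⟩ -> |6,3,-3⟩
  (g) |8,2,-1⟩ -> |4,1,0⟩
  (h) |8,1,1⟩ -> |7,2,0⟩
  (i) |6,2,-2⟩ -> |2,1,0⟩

5

(a) allowed
(b) forbidden — Δl = -5 (E1 requires Δl = ±1); Δm_l = +2 (E1 requires Δm_l = 0, ±1)
(c) forbidden — Δl = +2 (E1 requires Δl = ±1)
(d) allowed
(e) allowed
(f) forbidden — Δm_l = -5 (E1 requires Δm_l = 0, ±1)
(g) allowed
(h) allowed
(i) forbidden — Δm_l = +2 (E1 requires Δm_l = 0, ±1)
Total allowed: 5 of 9.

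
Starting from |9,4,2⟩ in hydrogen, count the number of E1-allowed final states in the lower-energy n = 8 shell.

E1 requires Δl = ±1, so l_f ∈ {3, 5}; with 0 ≤ l_f ≤ n_f−1 = 7, the allowed l_f values are {3, 5}.
For l_f = 3: m_f ∈ {m_i−1, m_i, m_i+1} ∩ [−3, 3] = {1, 2, 3} → 3 states.
For l_f = 5: m_f ∈ {m_i−1, m_i, m_i+1} ∩ [−5, 5] = {1, 2, 3} → 3 states.
Total: 6.

6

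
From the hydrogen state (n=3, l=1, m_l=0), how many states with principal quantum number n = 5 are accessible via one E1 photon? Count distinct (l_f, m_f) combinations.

4

E1 requires Δl = ±1, so l_f ∈ {0, 2}; with 0 ≤ l_f ≤ n_f−1 = 4, the allowed l_f values are {0, 2}.
For l_f = 0: m_f ∈ {m_i−1, m_i, m_i+1} ∩ [−0, 0] = {0} → 1 state.
For l_f = 2: m_f ∈ {m_i−1, m_i, m_i+1} ∩ [−2, 2] = {-1, 0, 1} → 3 states.
Total: 4.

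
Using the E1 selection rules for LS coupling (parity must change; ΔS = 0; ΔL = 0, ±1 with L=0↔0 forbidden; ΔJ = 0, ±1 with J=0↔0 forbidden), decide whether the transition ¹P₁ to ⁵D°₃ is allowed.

forbidden

Reading off the term symbols: S 0→2, L 1→2, J 1→3, parity even→odd.
Parity must change: even → odd — ✓.
ΔS = 0: S: 0 → 2 — ✗.
ΔL = 0, ±1 (not L=0↔0): L: 1 → 2, ΔL = +1 — ✓.
ΔJ = 0, ±1 (not J=0↔0): J: 1 → 3, ΔJ = +2 — ✗.
Rule(s) violated: ΔS, ΔJ.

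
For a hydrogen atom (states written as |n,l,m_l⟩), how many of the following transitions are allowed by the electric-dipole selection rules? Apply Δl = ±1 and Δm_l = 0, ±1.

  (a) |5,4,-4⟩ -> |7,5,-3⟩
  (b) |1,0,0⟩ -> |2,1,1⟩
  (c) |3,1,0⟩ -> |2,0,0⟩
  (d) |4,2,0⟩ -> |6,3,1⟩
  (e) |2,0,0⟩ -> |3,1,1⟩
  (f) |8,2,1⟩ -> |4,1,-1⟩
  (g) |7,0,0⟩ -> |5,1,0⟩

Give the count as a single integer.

(a) allowed
(b) allowed
(c) allowed
(d) allowed
(e) allowed
(f) forbidden — Δm_l = -2 (E1 requires Δm_l = 0, ±1)
(g) allowed
Total allowed: 6 of 7.

6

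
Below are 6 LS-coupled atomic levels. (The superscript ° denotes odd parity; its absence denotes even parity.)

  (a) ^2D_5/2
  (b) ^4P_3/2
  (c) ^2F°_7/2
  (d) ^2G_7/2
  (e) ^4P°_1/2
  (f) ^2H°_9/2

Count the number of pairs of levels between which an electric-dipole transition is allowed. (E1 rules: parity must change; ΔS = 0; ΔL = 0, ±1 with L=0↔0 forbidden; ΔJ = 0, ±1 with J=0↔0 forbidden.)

4

(a)–(b): forbidden (parity, ΔS).
(a)–(c): allowed.
(a)–(d): forbidden (parity, ΔL).
(a)–(e): forbidden (ΔS, ΔJ).
(a)–(f): forbidden (ΔL, ΔJ).
(b)–(c): forbidden (ΔS, ΔL, ΔJ).
(b)–(d): forbidden (parity, ΔS, ΔL, ΔJ).
(b)–(e): allowed.
(b)–(f): forbidden (ΔS, ΔL, ΔJ).
(c)–(d): allowed.
(c)–(e): forbidden (parity, ΔS, ΔL, ΔJ).
(c)–(f): forbidden (parity, ΔL).
(d)–(e): forbidden (ΔS, ΔL, ΔJ).
(d)–(f): allowed.
(e)–(f): forbidden (parity, ΔS, ΔL, ΔJ).
Allowed pairs: 4 of 15.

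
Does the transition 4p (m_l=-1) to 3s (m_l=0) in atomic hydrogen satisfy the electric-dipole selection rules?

l: 1 → 0 (Δl = -1). Δl = ±1 passes.
Δm_l = 0 − (-1) = +1. E1 requires Δm_l = 0, ±1: passes.
All E1 selection rules are satisfied.

allowed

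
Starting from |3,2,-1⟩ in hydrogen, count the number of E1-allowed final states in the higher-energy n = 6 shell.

5

E1 requires Δl = ±1, so l_f ∈ {1, 3}; with 0 ≤ l_f ≤ n_f−1 = 5, the allowed l_f values are {1, 3}.
For l_f = 1: m_f ∈ {m_i−1, m_i, m_i+1} ∩ [−1, 1] = {-1, 0} → 2 states.
For l_f = 3: m_f ∈ {m_i−1, m_i, m_i+1} ∩ [−3, 3] = {-2, -1, 0} → 3 states.
Total: 5.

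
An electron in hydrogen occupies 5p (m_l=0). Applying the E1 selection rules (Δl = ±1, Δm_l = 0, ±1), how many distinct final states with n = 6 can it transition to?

4

E1 requires Δl = ±1, so l_f ∈ {0, 2}; with 0 ≤ l_f ≤ n_f−1 = 5, the allowed l_f values are {0, 2}.
For l_f = 0: m_f ∈ {m_i−1, m_i, m_i+1} ∩ [−0, 0] = {0} → 1 state.
For l_f = 2: m_f ∈ {m_i−1, m_i, m_i+1} ∩ [−2, 2] = {-1, 0, 1} → 3 states.
Total: 4.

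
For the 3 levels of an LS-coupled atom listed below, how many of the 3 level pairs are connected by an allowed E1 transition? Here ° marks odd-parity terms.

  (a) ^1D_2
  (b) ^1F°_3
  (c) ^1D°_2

2

(a)–(b): allowed.
(a)–(c): allowed.
(b)–(c): forbidden (parity).
Allowed pairs: 2 of 3.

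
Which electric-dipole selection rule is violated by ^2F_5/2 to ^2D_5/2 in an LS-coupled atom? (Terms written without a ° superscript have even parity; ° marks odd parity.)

ΔS = 0: S: 1/2 → 1/2 — ✓.
ΔL = 0, ±1 (not L=0↔0): L: 3 → 2, ΔL = -1 — ✓.
ΔJ = 0, ±1 (not J=0↔0): J: 5/2 → 5/2, ΔJ = +0 — ✓.
Parity must change: even → even — ✗.

parity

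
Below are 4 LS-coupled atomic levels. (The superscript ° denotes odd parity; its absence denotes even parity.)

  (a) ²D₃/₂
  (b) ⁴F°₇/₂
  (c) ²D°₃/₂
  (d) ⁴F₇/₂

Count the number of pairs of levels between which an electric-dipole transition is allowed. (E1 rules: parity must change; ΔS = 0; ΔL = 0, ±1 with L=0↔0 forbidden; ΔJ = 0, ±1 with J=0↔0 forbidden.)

(a)–(b): forbidden (ΔS, ΔJ).
(a)–(c): allowed.
(a)–(d): forbidden (parity, ΔS, ΔJ).
(b)–(c): forbidden (parity, ΔS, ΔJ).
(b)–(d): allowed.
(c)–(d): forbidden (ΔS, ΔJ).
Allowed pairs: 2 of 6.

2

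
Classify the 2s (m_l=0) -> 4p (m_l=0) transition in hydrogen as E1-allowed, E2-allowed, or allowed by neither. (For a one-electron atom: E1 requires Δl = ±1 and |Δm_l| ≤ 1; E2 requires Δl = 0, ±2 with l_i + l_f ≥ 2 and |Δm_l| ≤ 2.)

E1

Δl = 1 − 0 = +1; l_i + l_f = 1.
Δm_l = +0.
E1 (Δl = ±1, |Δm_l| ≤ 1): satisfied.
E2 (Δl = 0,±2, l_i+l_f ≥ 2, |Δm_l| ≤ 2): not satisfied.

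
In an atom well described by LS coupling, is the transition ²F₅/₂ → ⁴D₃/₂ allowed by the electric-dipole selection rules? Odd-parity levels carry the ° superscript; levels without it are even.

Parity must change: even → even — violated.
ΔS = 0: S: 1/2 → 3/2 — violated.
ΔL = 0, ±1 (not L=0↔0): L: 3 → 2, ΔL = -1 — satisfied.
ΔJ = 0, ±1 (not J=0↔0): J: 5/2 → 3/2, ΔJ = -1 — satisfied.
Rule(s) violated: parity, ΔS.

forbidden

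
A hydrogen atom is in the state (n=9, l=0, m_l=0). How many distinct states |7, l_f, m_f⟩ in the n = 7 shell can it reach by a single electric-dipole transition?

3

E1 requires Δl = ±1, so l_f ∈ {-1, 1}; with 0 ≤ l_f ≤ n_f−1 = 6, the allowed l_f values are {1}.
For l_f = 1: m_f ∈ {m_i−1, m_i, m_i+1} ∩ [−1, 1] = {-1, 0, 1} → 3 states.
Total: 3.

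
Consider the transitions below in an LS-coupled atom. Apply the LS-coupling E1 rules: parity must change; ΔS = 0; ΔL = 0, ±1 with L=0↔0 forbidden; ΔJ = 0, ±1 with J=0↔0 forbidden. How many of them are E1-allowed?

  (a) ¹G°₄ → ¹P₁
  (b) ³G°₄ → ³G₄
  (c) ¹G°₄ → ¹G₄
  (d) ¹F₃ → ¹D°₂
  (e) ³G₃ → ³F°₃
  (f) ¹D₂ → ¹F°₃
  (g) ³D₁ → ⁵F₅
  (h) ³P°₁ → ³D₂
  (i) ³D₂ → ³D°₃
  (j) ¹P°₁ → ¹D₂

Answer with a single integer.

8

(a) forbidden (ΔL, ΔJ fail)
(b) allowed
(c) allowed
(d) allowed
(e) allowed
(f) allowed
(g) forbidden (parity, ΔS, ΔJ fail)
(h) allowed
(i) allowed
(j) allowed
Total allowed: 8 of 10.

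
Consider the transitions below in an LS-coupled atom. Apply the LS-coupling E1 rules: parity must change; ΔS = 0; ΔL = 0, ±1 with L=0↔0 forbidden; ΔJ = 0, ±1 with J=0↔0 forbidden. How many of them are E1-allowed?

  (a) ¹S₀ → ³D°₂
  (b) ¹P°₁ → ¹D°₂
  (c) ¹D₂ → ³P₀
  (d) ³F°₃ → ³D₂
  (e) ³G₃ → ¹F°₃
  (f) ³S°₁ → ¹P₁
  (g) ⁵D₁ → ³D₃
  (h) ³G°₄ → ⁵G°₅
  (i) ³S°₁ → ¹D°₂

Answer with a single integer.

1

(a) forbidden (ΔS, ΔL, ΔJ fail)
(b) forbidden (parity fails)
(c) forbidden (parity, ΔS, ΔJ fail)
(d) allowed
(e) forbidden (ΔS fails)
(f) forbidden (ΔS fails)
(g) forbidden (parity, ΔS, ΔJ fail)
(h) forbidden (parity, ΔS fail)
(i) forbidden (parity, ΔS, ΔL fail)
Total allowed: 1 of 9.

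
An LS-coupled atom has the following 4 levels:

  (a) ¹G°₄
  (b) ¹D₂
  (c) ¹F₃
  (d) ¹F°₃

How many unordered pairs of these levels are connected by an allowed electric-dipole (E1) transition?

3

(a)–(b): forbidden (ΔL, ΔJ).
(a)–(c): allowed.
(a)–(d): forbidden (parity).
(b)–(c): forbidden (parity).
(b)–(d): allowed.
(c)–(d): allowed.
Allowed pairs: 3 of 6.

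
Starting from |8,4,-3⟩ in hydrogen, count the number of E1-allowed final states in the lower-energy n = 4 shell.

2

E1 requires Δl = ±1, so l_f ∈ {3, 5}; with 0 ≤ l_f ≤ n_f−1 = 3, the allowed l_f values are {3}.
For l_f = 3: m_f ∈ {m_i−1, m_i, m_i+1} ∩ [−3, 3] = {-3, -2} → 2 states.
Total: 2.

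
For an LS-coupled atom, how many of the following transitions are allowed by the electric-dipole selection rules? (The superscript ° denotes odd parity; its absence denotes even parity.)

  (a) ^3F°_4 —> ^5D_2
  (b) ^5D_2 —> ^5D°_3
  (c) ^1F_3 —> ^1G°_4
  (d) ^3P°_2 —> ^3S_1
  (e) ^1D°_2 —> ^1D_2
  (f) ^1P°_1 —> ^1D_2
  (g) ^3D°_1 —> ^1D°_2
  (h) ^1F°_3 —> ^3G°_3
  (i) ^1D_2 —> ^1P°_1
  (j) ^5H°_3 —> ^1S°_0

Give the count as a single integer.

(a) forbidden (ΔS, ΔJ fail)
(b) allowed
(c) allowed
(d) allowed
(e) allowed
(f) allowed
(g) forbidden (parity, ΔS fail)
(h) forbidden (parity, ΔS fail)
(i) allowed
(j) forbidden (parity, ΔS, ΔL, ΔJ fail)
Total allowed: 6 of 10.

6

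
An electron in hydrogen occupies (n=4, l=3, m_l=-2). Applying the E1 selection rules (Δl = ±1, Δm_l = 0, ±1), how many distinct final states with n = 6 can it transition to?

E1 requires Δl = ±1, so l_f ∈ {2, 4}; with 0 ≤ l_f ≤ n_f−1 = 5, the allowed l_f values are {2, 4}.
For l_f = 2: m_f ∈ {m_i−1, m_i, m_i+1} ∩ [−2, 2] = {-2, -1} → 2 states.
For l_f = 4: m_f ∈ {m_i−1, m_i, m_i+1} ∩ [−4, 4] = {-3, -2, -1} → 3 states.
Total: 5.

5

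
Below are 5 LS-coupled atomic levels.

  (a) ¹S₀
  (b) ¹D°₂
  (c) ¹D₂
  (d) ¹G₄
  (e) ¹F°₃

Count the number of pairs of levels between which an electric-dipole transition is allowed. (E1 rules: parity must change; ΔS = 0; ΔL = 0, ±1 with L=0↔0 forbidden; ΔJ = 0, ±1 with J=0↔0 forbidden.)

3

(a)–(b): forbidden (ΔL, ΔJ).
(a)–(c): forbidden (parity, ΔL, ΔJ).
(a)–(d): forbidden (parity, ΔL, ΔJ).
(a)–(e): forbidden (ΔL, ΔJ).
(b)–(c): allowed.
(b)–(d): forbidden (ΔL, ΔJ).
(b)–(e): forbidden (parity).
(c)–(d): forbidden (parity, ΔL, ΔJ).
(c)–(e): allowed.
(d)–(e): allowed.
Allowed pairs: 3 of 10.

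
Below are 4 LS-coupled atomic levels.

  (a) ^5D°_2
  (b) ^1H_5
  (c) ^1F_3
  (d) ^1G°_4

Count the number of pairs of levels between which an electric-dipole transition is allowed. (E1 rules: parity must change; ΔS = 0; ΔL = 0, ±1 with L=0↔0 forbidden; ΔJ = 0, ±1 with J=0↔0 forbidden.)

2

(a)–(b): forbidden (ΔS, ΔL, ΔJ).
(a)–(c): forbidden (ΔS).
(a)–(d): forbidden (parity, ΔS, ΔL, ΔJ).
(b)–(c): forbidden (parity, ΔL, ΔJ).
(b)–(d): allowed.
(c)–(d): allowed.
Allowed pairs: 2 of 6.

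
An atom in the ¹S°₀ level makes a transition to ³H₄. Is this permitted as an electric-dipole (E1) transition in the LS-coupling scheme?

forbidden

Parity must change: odd → even — passes.
ΔS = 0: S: 0 → 1 — fails.
ΔL = 0, ±1 (not L=0↔0): L: 0 → 5, ΔL = +5 — fails.
ΔJ = 0, ±1 (not J=0↔0): J: 0 → 4, ΔJ = +4 — fails.
Rule(s) violated: ΔS, ΔL, ΔJ.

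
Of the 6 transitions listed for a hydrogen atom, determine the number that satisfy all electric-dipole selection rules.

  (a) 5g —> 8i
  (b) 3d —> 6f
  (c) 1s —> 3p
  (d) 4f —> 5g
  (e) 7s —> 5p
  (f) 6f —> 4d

(a) forbidden — Δl = +2 (E1 requires Δl = ±1)
(b) allowed
(c) allowed
(d) allowed
(e) allowed
(f) allowed
Total allowed: 5 of 6.

5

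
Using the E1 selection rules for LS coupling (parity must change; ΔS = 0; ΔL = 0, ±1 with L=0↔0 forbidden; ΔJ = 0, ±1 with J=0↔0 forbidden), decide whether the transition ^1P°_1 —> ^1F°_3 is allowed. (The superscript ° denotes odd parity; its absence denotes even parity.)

forbidden

Initial level: S=0, L=1, J=1, parity odd. Final level: S=0, L=3, J=3, parity odd.
Parity must change: odd → odd — fails.
ΔS = 0: S: 0 → 0 — ok.
ΔL = 0, ±1 (not L=0↔0): L: 1 → 3, ΔL = +2 — fails.
ΔJ = 0, ±1 (not J=0↔0): J: 1 → 3, ΔJ = +2 — fails.
Rule(s) violated: parity, ΔL, ΔJ.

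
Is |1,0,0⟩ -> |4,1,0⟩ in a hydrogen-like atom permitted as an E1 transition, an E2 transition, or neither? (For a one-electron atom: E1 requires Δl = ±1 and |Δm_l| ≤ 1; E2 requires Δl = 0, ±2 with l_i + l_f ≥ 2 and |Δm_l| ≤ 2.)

E1

Δl = 1 − 0 = +1; l_i + l_f = 1.
Δm_l = +0.
E1 (Δl = ±1, |Δm_l| ≤ 1): satisfied.
E2 (Δl = 0,±2, l_i+l_f ≥ 2, |Δm_l| ≤ 2): not satisfied.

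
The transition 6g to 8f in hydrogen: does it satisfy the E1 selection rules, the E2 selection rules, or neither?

E1

Δl = 3 − 4 = -1; l_i + l_f = 7.
E1 (Δl = ±1): satisfied.
E2 (Δl = 0,±2, l_i+l_f ≥ 2): not satisfied.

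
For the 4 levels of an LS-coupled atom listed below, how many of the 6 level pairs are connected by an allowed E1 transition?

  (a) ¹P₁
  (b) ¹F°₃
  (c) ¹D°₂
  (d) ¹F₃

(a)–(b): forbidden (ΔL, ΔJ).
(a)–(c): allowed.
(a)–(d): forbidden (parity, ΔL, ΔJ).
(b)–(c): forbidden (parity).
(b)–(d): allowed.
(c)–(d): allowed.
Allowed pairs: 3 of 6.

3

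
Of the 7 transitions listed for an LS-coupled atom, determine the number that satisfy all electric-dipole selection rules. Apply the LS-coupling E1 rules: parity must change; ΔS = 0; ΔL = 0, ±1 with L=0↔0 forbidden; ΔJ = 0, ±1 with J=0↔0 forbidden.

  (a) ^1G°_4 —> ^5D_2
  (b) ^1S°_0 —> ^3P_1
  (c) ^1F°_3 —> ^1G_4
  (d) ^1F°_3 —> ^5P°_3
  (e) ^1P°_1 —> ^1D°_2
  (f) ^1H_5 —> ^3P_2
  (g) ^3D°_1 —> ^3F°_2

(a) forbidden (ΔS, ΔL, ΔJ fail)
(b) forbidden (ΔS fails)
(c) allowed
(d) forbidden (parity, ΔS, ΔL fail)
(e) forbidden (parity fails)
(f) forbidden (parity, ΔS, ΔL, ΔJ fail)
(g) forbidden (parity fails)
Total allowed: 1 of 7.

1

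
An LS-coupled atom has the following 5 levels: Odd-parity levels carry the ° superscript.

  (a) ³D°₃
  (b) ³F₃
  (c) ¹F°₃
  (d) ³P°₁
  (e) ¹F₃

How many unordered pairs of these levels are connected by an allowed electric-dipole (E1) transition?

(a)–(b): allowed.
(a)–(c): forbidden (parity, ΔS).
(a)–(d): forbidden (parity, ΔJ).
(a)–(e): forbidden (ΔS).
(b)–(c): forbidden (ΔS).
(b)–(d): forbidden (ΔL, ΔJ).
(b)–(e): forbidden (parity, ΔS).
(c)–(d): forbidden (parity, ΔS, ΔL, ΔJ).
(c)–(e): allowed.
(d)–(e): forbidden (ΔS, ΔL, ΔJ).
Allowed pairs: 2 of 10.

2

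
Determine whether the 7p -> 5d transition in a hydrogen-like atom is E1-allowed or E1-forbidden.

l: 1 → 2 (Δl = +1). Δl = ±1 ✓.
All E1 selection rules are satisfied.

allowed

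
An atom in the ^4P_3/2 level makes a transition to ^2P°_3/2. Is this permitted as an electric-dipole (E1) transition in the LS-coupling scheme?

forbidden

ΔL = 0, ±1 (not L=0↔0): L: 1 → 1, ΔL = +0 — satisfied.
Parity must change: even → odd — satisfied.
ΔS = 0: S: 3/2 → 1/2 — violated.
ΔJ = 0, ±1 (not J=0↔0): J: 3/2 → 3/2, ΔJ = +0 — satisfied.
Rule(s) violated: ΔS.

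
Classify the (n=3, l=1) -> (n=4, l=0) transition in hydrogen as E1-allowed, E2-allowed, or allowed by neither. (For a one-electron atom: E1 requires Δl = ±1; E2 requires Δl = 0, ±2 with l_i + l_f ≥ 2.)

E1

Δl = 0 − 1 = -1; l_i + l_f = 1.
E1 (Δl = ±1): satisfied.
E2 (Δl = 0,±2, l_i+l_f ≥ 2): not satisfied.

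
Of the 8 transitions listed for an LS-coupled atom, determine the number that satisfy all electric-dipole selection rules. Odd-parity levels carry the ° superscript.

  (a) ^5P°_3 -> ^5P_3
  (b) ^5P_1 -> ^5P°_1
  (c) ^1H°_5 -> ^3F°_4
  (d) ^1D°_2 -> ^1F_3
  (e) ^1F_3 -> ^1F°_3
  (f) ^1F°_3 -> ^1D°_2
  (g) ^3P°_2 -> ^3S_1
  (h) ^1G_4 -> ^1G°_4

6

(a) allowed
(b) allowed
(c) forbidden (parity, ΔS, ΔL fail)
(d) allowed
(e) allowed
(f) forbidden (parity fails)
(g) allowed
(h) allowed
Total allowed: 6 of 8.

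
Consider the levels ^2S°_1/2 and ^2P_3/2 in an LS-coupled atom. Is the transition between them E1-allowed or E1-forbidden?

allowed

Reading off the term symbols: S 1/2→1/2, L 0→1, J 1/2→3/2, parity odd→even.
ΔL = 0, ±1 (not L=0↔0): L: 0 → 1, ΔL = +1 — ✓.
ΔS = 0: S: 1/2 → 1/2 — ✓.
ΔJ = 0, ±1 (not J=0↔0): J: 1/2 → 3/2, ΔJ = +1 — ✓.
Parity must change: odd → even — ✓.
All four E1 rules are satisfied.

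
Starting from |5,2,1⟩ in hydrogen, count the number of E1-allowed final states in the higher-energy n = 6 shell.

E1 requires Δl = ±1, so l_f ∈ {1, 3}; with 0 ≤ l_f ≤ n_f−1 = 5, the allowed l_f values are {1, 3}.
For l_f = 1: m_f ∈ {m_i−1, m_i, m_i+1} ∩ [−1, 1] = {0, 1} → 2 states.
For l_f = 3: m_f ∈ {m_i−1, m_i, m_i+1} ∩ [−3, 3] = {0, 1, 2} → 3 states.
Total: 5.

5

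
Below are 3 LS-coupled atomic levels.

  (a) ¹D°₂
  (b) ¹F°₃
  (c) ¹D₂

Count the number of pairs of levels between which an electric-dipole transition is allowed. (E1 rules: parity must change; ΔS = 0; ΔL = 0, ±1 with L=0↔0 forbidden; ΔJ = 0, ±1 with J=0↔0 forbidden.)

(a)–(b): forbidden (parity).
(a)–(c): allowed.
(b)–(c): allowed.
Allowed pairs: 2 of 3.

2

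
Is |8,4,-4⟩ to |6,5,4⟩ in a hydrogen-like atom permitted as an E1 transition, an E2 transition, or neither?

neither

Δl = 5 − 4 = +1; l_i + l_f = 9.
Δm_l = +8.
E1 (Δl = ±1, |Δm_l| ≤ 1): not satisfied.
E2 (Δl = 0,±2, l_i+l_f ≥ 2, |Δm_l| ≤ 2): not satisfied.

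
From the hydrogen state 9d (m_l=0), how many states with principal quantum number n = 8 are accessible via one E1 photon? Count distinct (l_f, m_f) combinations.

6

E1 requires Δl = ±1, so l_f ∈ {1, 3}; with 0 ≤ l_f ≤ n_f−1 = 7, the allowed l_f values are {1, 3}.
For l_f = 1: m_f ∈ {m_i−1, m_i, m_i+1} ∩ [−1, 1] = {-1, 0, 1} → 3 states.
For l_f = 3: m_f ∈ {m_i−1, m_i, m_i+1} ∩ [−3, 3] = {-1, 0, 1} → 3 states.
Total: 6.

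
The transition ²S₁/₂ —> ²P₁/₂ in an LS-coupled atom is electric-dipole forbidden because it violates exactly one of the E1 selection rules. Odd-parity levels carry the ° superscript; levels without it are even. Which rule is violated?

parity

Reading off the term symbols: S 1/2→1/2, L 0→1, J 1/2→1/2, parity even→even.
ΔS = 0: S: 1/2 → 1/2 — ok.
Parity must change: even → even — fails.
ΔJ = 0, ±1 (not J=0↔0): J: 1/2 → 1/2, ΔJ = +0 — ok.
ΔL = 0, ±1 (not L=0↔0): L: 0 → 1, ΔL = +1 — ok.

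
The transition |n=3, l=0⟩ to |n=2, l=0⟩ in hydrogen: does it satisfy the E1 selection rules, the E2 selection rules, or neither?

neither

Δl = 0 − 0 = +0; l_i + l_f = 0.
E1 (Δl = ±1): not satisfied.
E2 (Δl = 0,±2, l_i+l_f ≥ 2): not satisfied.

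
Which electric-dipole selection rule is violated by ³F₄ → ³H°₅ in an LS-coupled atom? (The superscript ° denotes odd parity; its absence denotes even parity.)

the ΔL = 0, ±1 rule

Parity must change: even → odd — satisfied.
ΔS = 0: S: 1 → 1 — satisfied.
ΔJ = 0, ±1 (not J=0↔0): J: 4 → 5, ΔJ = +1 — satisfied.
ΔL = 0, ±1 (not L=0↔0): L: 3 → 5, ΔL = +2 — violated.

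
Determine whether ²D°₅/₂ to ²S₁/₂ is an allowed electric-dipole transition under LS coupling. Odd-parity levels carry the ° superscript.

Reading off the term symbols: S 1/2→1/2, L 2→0, J 5/2→1/2, parity odd→even.
Parity must change: odd → even — passes.
ΔS = 0: S: 1/2 → 1/2 — passes.
ΔL = 0, ±1 (not L=0↔0): L: 2 → 0, ΔL = -2 — fails.
ΔJ = 0, ±1 (not J=0↔0): J: 5/2 → 1/2, ΔJ = -2 — fails.
Rule(s) violated: ΔL, ΔJ.

forbidden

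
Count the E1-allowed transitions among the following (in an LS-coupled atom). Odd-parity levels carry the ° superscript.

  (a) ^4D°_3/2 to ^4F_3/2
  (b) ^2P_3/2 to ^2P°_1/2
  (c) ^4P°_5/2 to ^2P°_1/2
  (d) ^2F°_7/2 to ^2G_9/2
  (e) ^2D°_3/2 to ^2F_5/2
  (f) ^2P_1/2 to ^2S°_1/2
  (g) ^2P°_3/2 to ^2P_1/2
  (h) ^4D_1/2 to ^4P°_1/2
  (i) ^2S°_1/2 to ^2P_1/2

(a) allowed
(b) allowed
(c) forbidden (parity, ΔS, ΔJ fail)
(d) allowed
(e) allowed
(f) allowed
(g) allowed
(h) allowed
(i) allowed
Total allowed: 8 of 9.

8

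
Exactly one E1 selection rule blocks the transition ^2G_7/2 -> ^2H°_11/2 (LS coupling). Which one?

the ΔJ = 0, ±1 rule

Reading off the term symbols: S 1/2→1/2, L 4→5, J 7/2→11/2, parity even→odd.
Parity must change: even → odd — passes.
ΔS = 0: S: 1/2 → 1/2 — passes.
ΔL = 0, ±1 (not L=0↔0): L: 4 → 5, ΔL = +1 — passes.
ΔJ = 0, ±1 (not J=0↔0): J: 7/2 → 11/2, ΔJ = +2 — fails.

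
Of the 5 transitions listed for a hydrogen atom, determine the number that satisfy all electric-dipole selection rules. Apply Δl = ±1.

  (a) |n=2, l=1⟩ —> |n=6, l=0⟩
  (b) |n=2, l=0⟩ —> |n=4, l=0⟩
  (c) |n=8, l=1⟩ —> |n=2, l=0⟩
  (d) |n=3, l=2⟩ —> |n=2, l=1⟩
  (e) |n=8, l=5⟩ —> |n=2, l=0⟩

3

(a) allowed
(b) forbidden — Δl = +0 (E1 requires Δl = ±1)
(c) allowed
(d) allowed
(e) forbidden — Δl = -5 (E1 requires Δl = ±1)
Total allowed: 3 of 5.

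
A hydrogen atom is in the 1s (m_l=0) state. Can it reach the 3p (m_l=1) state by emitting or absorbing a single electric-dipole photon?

allowed

Δl = 1 − 0 = +1; the E1 rule Δl = ±1 is ✓.
Δm_l = 1 − (0) = +1. E1 requires Δm_l = 0, ±1: ✓.
All E1 selection rules are satisfied.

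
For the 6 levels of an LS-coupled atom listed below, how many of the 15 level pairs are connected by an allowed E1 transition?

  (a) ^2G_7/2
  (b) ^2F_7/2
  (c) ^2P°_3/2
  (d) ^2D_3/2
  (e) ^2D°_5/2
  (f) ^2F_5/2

4

(a)–(b): forbidden (parity).
(a)–(c): forbidden (ΔL, ΔJ).
(a)–(d): forbidden (parity, ΔL, ΔJ).
(a)–(e): forbidden (ΔL).
(a)–(f): forbidden (parity).
(b)–(c): forbidden (ΔL, ΔJ).
(b)–(d): forbidden (parity, ΔJ).
(b)–(e): allowed.
(b)–(f): forbidden (parity).
(c)–(d): allowed.
(c)–(e): forbidden (parity).
(c)–(f): forbidden (ΔL).
(d)–(e): allowed.
(d)–(f): forbidden (parity).
(e)–(f): allowed.
Allowed pairs: 4 of 15.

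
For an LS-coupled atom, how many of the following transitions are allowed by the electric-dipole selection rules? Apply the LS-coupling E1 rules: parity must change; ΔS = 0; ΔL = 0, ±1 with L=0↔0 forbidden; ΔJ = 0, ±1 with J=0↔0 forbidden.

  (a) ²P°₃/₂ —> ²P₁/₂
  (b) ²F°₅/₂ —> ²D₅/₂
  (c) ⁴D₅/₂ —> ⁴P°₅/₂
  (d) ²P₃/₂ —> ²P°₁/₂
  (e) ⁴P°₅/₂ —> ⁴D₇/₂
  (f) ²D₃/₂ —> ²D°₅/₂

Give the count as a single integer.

6

(a) allowed
(b) allowed
(c) allowed
(d) allowed
(e) allowed
(f) allowed
Total allowed: 6 of 6.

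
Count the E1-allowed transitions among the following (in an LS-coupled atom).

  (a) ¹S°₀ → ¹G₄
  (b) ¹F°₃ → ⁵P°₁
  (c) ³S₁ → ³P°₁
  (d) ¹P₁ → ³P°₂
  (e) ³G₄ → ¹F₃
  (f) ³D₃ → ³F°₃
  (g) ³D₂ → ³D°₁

(a) forbidden (ΔL, ΔJ fail)
(b) forbidden (parity, ΔS, ΔL, ΔJ fail)
(c) allowed
(d) forbidden (ΔS fails)
(e) forbidden (parity, ΔS fail)
(f) allowed
(g) allowed
Total allowed: 3 of 7.

3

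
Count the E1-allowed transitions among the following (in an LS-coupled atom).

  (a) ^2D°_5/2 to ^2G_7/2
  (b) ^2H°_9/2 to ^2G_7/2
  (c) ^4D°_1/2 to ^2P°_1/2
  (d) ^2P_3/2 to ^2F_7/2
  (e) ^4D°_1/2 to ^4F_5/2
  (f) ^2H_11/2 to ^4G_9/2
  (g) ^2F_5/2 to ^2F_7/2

(a) forbidden (ΔL fails)
(b) allowed
(c) forbidden (parity, ΔS fail)
(d) forbidden (parity, ΔL, ΔJ fail)
(e) forbidden (ΔJ fails)
(f) forbidden (parity, ΔS fail)
(g) forbidden (parity fails)
Total allowed: 1 of 7.

1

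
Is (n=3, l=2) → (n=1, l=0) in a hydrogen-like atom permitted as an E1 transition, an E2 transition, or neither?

Δl = 0 − 2 = -2; l_i + l_f = 2.
E1 (Δl = ±1): not satisfied.
E2 (Δl = 0,±2, l_i+l_f ≥ 2): satisfied.

E2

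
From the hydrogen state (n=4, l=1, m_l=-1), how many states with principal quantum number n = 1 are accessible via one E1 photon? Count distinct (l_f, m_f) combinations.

1

E1 requires Δl = ±1, so l_f ∈ {0, 2}; with 0 ≤ l_f ≤ n_f−1 = 0, the allowed l_f values are {0}.
For l_f = 0: m_f ∈ {m_i−1, m_i, m_i+1} ∩ [−0, 0] = {0} → 1 state.
Total: 1.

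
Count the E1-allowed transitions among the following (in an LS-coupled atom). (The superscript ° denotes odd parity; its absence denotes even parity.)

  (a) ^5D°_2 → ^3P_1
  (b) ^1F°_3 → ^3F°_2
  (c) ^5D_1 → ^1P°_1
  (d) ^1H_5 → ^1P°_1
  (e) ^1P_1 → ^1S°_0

1

(a) forbidden (ΔS fails)
(b) forbidden (parity, ΔS fail)
(c) forbidden (ΔS fails)
(d) forbidden (ΔL, ΔJ fail)
(e) allowed
Total allowed: 1 of 5.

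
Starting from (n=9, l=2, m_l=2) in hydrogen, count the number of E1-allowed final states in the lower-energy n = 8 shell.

E1 requires Δl = ±1, so l_f ∈ {1, 3}; with 0 ≤ l_f ≤ n_f−1 = 7, the allowed l_f values are {1, 3}.
For l_f = 1: m_f ∈ {m_i−1, m_i, m_i+1} ∩ [−1, 1] = {1} → 1 state.
For l_f = 3: m_f ∈ {m_i−1, m_i, m_i+1} ∩ [−3, 3] = {1, 2, 3} → 3 states.
Total: 4.

4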